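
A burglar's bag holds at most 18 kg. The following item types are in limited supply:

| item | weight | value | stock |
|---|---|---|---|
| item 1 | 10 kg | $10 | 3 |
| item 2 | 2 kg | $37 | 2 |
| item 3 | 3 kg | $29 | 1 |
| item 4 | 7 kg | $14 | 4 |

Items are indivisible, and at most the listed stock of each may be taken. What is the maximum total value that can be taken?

Top feasible selections:
- 2×item 2 + 1×item 3 + 1×item 4: weight 14, value 117
- 1×item 1 + 2×item 2 + 1×item 3: weight 17, value 113
- 2×item 2 + 1×item 3: weight 7, value 103
Best: $117.

$117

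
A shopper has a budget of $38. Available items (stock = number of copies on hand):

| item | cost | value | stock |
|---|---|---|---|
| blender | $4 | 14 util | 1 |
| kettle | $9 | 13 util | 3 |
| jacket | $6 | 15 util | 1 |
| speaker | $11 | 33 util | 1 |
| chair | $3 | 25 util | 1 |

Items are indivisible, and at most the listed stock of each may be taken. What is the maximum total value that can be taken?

100 util

Best selections within cost 38 and stock limits:
- 1×blender + 1×kettle + 1×jacket + 1×speaker + 1×chair: cost 33, value 100
- 2×kettle + 1×jacket + 1×speaker + 1×chair: cost 38, value 99
Best: 100 util.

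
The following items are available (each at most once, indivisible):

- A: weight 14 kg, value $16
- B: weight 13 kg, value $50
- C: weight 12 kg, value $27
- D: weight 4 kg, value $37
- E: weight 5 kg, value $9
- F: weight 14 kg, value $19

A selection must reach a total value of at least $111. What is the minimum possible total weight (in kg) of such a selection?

29

Subsets with value ≥ 111, sorted by total weight:
- B+C+D: weight 29, value 114
- B+C+D+E: weight 34, value 123
- B+D+E+F: weight 36, value 115
- A+B+D+E: weight 36, value 112
Minimum weight: 29 kg.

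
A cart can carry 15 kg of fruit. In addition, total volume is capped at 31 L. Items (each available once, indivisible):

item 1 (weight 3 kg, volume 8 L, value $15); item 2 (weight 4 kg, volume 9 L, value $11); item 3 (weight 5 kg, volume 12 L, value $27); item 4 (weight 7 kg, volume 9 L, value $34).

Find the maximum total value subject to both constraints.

$76

Feasible sets respecting both limits:
- item 1+item 3+item 4: weight 15, volume 29, value 76
- item 3+item 4: weight 12, volume 21, value 61
- item 1+item 2+item 4: weight 14, volume 26, value 60
- item 1+item 2+item 3: weight 12, volume 29, value 53
Best: $76.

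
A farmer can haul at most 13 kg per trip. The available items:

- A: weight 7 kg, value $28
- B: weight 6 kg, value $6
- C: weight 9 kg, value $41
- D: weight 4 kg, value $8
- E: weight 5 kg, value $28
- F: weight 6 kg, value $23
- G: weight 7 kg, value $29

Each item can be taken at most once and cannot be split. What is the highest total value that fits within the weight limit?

Check high-value combinations within 13 kg:
- E+G: weight 5+7=12, value 28+29=57
- A+E: weight 7+5=12, value 28+28=56
- F+G: weight 6+7=13, value 23+29=52
- E+F: weight 5+6=11, value 28+23=51
- A+F: weight 7+6=13, value 28+23=51
Best: $57.

$57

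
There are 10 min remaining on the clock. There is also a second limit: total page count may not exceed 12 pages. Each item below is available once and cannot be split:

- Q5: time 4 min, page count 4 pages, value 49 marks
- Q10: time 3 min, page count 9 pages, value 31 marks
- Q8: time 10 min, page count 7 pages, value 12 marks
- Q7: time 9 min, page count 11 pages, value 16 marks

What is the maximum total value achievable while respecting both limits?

Feasible sets respecting both limits:
- Q5: time 4, page count 4, value 49
- Q10: time 3, page count 9, value 31
- Q7: time 9, page count 11, value 16
- Q8: time 10, page count 7, value 12
Best: 49 marks.

49 marks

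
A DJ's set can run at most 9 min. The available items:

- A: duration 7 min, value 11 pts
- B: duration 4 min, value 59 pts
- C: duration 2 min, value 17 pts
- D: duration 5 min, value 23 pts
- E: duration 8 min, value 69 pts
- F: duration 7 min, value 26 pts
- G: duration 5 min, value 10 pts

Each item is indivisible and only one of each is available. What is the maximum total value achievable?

This is a 0/1 knapsack; check combinations near the capacity.
- B+D: duration 4+5=9, value 59+23=82
- B+C: duration 4+2=6, value 59+17=76
- E: duration 8, value 69
- B+G: duration 4+5=9, value 59+10=69
Best: 82 pts.

82 pts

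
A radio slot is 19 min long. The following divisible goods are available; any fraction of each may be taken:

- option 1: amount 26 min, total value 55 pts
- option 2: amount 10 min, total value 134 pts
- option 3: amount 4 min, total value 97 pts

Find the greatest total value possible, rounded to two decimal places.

Take in order of value per unit:
- option 3 (97/4 per unit): all 4 → value 97, running total 97.00
- option 2 (134/10 per unit): all 10 → value 134, running total 231.00
- option 1 (55/26 per unit): 5 of 26 → value 5×55/26 = 10.5769, running total 241.58
Total 241.58.

241.58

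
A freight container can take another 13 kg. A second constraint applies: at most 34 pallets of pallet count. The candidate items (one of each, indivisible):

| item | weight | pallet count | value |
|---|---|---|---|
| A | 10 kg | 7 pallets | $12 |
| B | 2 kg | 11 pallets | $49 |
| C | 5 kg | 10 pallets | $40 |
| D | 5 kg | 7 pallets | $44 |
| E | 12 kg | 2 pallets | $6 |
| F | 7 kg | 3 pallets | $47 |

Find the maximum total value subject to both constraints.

Feasible sets respecting both limits:
- B+C+D: weight 12, pallet count 28, value 133
- B+F: weight 9, pallet count 14, value 96
- B+D: weight 7, pallet count 18, value 93
Best: $133.

$133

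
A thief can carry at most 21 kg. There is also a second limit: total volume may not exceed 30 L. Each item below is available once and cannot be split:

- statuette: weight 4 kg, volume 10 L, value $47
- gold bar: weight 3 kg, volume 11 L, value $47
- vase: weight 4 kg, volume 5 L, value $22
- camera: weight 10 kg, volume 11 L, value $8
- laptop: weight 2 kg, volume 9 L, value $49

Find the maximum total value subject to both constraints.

$143

Feasible sets respecting both limits:
- statuette+gold bar+laptop: weight 9, volume 30, value 143
- statuette+vase+laptop: weight 10, volume 24, value 118
- gold bar+vase+laptop: weight 9, volume 25, value 118
- statuette+gold bar+vase: weight 11, volume 26, value 116
Best: $143.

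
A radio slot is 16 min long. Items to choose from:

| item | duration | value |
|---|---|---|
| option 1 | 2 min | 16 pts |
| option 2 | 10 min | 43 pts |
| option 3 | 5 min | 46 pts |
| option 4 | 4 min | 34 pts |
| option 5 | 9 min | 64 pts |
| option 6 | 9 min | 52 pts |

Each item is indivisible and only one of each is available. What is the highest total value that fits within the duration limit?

126 pts

This is a 0/1 knapsack; check combinations near the capacity.
- option 1+option 3+option 5: duration 2+5+9=16, value 16+46+64=126
- option 1+option 4+option 5: duration 2+4+9=15, value 16+34+64=114
- option 1+option 3+option 6: duration 2+5+9=16, value 16+46+52=114
- option 3+option 5: duration 5+9=14, value 46+64=110
Best: 126 pts.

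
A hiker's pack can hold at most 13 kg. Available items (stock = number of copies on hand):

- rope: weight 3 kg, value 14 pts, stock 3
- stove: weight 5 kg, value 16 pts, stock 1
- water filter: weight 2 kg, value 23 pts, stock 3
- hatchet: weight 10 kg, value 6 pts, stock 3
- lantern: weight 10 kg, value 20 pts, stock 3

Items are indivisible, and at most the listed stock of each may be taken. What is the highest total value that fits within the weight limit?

Best selections within weight 13 and stock limits:
- 2×rope + 3×water filter: weight 12, value 97
- 3×rope + 2×water filter: weight 13, value 88
Best: 97 pts.

97 pts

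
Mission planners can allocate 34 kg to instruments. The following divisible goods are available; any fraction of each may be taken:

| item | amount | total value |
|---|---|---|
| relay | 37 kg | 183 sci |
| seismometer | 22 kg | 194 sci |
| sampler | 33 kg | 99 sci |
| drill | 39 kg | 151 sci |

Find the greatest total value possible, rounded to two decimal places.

Take in order of value per unit:
- seismometer (194/22 per unit): all 22 → value 194, running total 194.00
- relay (183/37 per unit): 12 of 37 → value 12×183/37 = 59.3514, running total 253.35
Total 253.35.

253.35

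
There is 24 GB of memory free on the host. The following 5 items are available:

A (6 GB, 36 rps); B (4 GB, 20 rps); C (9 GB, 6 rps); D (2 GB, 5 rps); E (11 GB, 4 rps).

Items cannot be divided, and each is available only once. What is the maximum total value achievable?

This is a 0/1 knapsack; check combinations near the capacity.
- A+B+C+D: memory 6+4+9+2=21, value 36+20+6+5=67
- A+B+D+E: memory 6+4+2+11=23, value 36+20+5+4=65
- A+B+C: memory 6+4+9=19, value 36+20+6=62
- A+B+D: memory 6+4+2=12, value 36+20+5=61
- A+B+E: memory 6+4+11=21, value 36+20+4=60
Best: 67 rps.

67 rps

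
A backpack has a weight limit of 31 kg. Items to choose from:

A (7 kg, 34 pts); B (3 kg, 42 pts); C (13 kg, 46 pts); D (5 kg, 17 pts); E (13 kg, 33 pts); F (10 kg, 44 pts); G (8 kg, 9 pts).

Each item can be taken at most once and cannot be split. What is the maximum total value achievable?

Check high-value combinations within 31 kg:
- B+C+D+F: weight 3+13+5+10=31, value 42+46+17+44=149
- A+B+C+D: weight 7+3+13+5=28, value 34+42+46+17=139
- A+B+D+F: weight 7+3+5+10=25, value 34+42+17+44=137
- B+D+E+F: weight 3+5+13+10=31, value 42+17+33+44=136
Best: 149 pts.

149 pts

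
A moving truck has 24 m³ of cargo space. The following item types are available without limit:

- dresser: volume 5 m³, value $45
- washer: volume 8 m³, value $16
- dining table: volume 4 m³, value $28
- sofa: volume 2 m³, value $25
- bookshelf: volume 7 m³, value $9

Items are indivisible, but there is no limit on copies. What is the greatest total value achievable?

Best value-per-unit is sofa at 25/2, and filling with it alone uses volume 12×2=24. No mix of the others beats 12×25 = 300.

$300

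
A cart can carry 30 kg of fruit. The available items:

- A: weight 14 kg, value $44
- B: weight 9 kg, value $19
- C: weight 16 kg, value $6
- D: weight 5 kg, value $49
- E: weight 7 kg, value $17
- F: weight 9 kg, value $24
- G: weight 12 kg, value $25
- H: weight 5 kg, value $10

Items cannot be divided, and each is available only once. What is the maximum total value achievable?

Check high-value combinations within 30 kg:
- A+D+F: weight 14+5+9=28, value 44+49+24=117
- A+B+D: weight 14+9+5=28, value 44+19+49=112
- A+D+E: weight 14+5+7=26, value 44+49+17=110
- B+D+E+F: weight 9+5+7+9=30, value 19+49+17+24=109
Best: $117.

$117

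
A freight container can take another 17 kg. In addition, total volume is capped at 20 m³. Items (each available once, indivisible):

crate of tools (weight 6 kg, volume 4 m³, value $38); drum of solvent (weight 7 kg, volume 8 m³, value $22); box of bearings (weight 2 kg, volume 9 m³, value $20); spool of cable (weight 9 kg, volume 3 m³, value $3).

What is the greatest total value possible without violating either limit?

Feasible sets respecting both limits:
- crate of tools+box of bearings+spool of cable: weight 17, volume 16, value 61
- crate of tools+drum of solvent: weight 13, volume 12, value 60
- crate of tools+box of bearings: weight 8, volume 13, value 58
- drum of solvent+box of bearings: weight 9, volume 17, value 42
Best: $61.

$61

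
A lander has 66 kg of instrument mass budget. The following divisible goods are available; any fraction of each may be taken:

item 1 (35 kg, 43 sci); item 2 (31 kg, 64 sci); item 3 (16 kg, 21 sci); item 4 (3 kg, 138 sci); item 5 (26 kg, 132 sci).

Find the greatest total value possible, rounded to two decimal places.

Take in order of value per unit:
- item 4 (138/3 per unit): all 3 → value 138, running total 138.00
- item 5 (132/26 per unit): all 26 → value 132, running total 270.00
- item 2 (64/31 per unit): all 31 → value 64, running total 334.00
- item 3 (21/16 per unit): 6 of 16 → value 6×21/16 = 7.8750, running total 341.88
Total 341.88.

341.88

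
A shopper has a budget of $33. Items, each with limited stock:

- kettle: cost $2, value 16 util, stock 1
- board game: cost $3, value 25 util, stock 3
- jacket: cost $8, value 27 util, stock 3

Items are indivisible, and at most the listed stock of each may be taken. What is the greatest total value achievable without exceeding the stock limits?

156 util

Top feasible selections:
- 3×board game + 3×jacket: cost 33, value 156
- 1×kettle + 2×board game + 3×jacket: cost 32, value 147
- 1×kettle + 3×board game + 2×jacket: cost 27, value 145
Best: 156 util.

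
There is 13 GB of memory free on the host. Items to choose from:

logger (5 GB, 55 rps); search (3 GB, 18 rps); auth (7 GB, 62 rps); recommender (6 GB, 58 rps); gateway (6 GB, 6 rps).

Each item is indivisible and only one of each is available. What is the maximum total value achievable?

120 rps

Check high-value combinations within 13 GB:
- auth+recommender: memory 7+6=13, value 62+58=120
- logger+auth: memory 5+7=12, value 55+62=117
- logger+recommender: memory 5+6=11, value 55+58=113
Best: 120 rps.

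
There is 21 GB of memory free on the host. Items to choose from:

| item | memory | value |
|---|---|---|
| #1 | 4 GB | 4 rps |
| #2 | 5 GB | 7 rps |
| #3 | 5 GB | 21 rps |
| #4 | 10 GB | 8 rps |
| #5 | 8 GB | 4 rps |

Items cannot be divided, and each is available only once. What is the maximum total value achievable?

36 rps

This is a 0/1 knapsack; check combinations near the capacity.
- #2+#3+#4: memory 5+5+10=20, value 7+21+8=36
- #1+#3+#4: memory 4+5+10=19, value 4+21+8=33
- #1+#2+#3: memory 4+5+5=14, value 4+7+21=32
Best: 36 rps.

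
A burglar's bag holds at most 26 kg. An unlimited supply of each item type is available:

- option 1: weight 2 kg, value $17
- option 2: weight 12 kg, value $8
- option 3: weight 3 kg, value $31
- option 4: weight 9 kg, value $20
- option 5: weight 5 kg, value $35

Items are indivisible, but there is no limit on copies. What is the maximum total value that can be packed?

$265

Best value-per-unit is option 3 at 31/3; filling with it alone gives 8×31 = 248.
Optimal mix: 1×option 1 + 8×option 3 → weight 26, value 265.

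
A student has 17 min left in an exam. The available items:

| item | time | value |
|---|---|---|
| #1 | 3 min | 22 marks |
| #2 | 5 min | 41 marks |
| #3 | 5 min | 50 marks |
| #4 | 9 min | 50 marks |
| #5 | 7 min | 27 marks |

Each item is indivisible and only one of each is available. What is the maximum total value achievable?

Check high-value combinations within 17 min:
- #1+#3+#4: time 3+5+9=17, value 22+50+50=122
- #2+#3+#5: time 5+5+7=17, value 41+50+27=118
- #1+#2+#3: time 3+5+5=13, value 22+41+50=113
- #1+#2+#4: time 3+5+9=17, value 22+41+50=113
Best: 122 marks.

122 marks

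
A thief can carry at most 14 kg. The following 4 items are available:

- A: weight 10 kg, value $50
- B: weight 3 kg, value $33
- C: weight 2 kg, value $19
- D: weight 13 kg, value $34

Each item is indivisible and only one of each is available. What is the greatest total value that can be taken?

Check high-value combinations within 14 kg:
- A+B: weight 10+3=13, value 50+33=83
- A+C: weight 10+2=12, value 50+19=69
- B+C: weight 3+2=5, value 33+19=52
Best: $83.

$83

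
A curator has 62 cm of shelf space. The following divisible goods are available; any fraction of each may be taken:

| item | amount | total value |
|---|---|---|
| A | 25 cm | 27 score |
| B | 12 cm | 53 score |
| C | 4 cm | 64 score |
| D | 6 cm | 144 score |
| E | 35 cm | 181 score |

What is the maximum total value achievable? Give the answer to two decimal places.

447.40

Take in order of value per unit:
- D (144/6 per unit): all 6 → value 144, running total 144.00
- C (64/4 per unit): all 4 → value 64, running total 208.00
- E (181/35 per unit): all 35 → value 181, running total 389.00
- B (53/12 per unit): all 12 → value 53, running total 442.00
- A (27/25 per unit): 5 of 25 → value 5×27/25 = 5.4000, running total 447.40
Total 447.40.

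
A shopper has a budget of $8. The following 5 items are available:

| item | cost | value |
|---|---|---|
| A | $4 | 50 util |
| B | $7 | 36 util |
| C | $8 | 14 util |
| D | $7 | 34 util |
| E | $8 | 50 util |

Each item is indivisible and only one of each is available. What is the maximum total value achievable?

50 util

Check high-value combinations within $8:
- A: cost 4, value 50
- E: cost 8, value 50
- B: cost 7, value 36
- D: cost 7, value 34
- C: cost 8, value 14
Best: 50 util.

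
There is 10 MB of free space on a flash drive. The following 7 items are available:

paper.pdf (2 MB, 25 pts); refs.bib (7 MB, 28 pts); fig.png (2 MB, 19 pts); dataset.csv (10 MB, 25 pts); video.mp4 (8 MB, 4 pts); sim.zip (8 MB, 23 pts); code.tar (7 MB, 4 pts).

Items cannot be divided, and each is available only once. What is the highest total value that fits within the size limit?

53 pts

Check high-value combinations within 10 MB:
- paper.pdf+refs.bib: size 2+7=9, value 25+28=53
- paper.pdf+sim.zip: size 2+8=10, value 25+23=48
- refs.bib+fig.png: size 7+2=9, value 28+19=47
- paper.pdf+fig.png: size 2+2=4, value 25+19=44
Best: 53 pts.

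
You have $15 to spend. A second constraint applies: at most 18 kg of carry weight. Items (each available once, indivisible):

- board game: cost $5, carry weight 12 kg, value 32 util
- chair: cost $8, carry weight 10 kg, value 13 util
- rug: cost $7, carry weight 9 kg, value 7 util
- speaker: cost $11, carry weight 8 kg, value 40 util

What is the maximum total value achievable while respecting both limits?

40 util

Feasible sets respecting both limits:
- speaker: cost 11, carry weight 8, value 40
- board game: cost 5, carry weight 12, value 32
- chair: cost 8, carry weight 10, value 13
Best: 40 util.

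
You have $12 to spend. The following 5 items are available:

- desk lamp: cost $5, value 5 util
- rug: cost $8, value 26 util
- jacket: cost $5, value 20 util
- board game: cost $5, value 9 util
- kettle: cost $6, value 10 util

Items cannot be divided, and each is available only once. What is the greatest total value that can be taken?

This is a 0/1 knapsack; check combinations near the capacity.
- jacket+kettle: cost 5+6=11, value 20+10=30
- jacket+board game: cost 5+5=10, value 20+9=29
- rug: cost 8, value 26
Best: 30 util.

30 util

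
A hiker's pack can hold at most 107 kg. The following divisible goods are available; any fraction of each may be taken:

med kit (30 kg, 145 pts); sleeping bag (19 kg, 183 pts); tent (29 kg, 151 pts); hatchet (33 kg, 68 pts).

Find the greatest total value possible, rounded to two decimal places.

Take in order of value per unit:
- sleeping bag (183/19 per unit): all 19 → value 183, running total 183.00
- tent (151/29 per unit): all 29 → value 151, running total 334.00
- med kit (145/30 per unit): all 30 → value 145, running total 479.00
- hatchet (68/33 per unit): 29 of 33 → value 29×68/33 = 59.7576, running total 538.76
Total 538.76.

538.76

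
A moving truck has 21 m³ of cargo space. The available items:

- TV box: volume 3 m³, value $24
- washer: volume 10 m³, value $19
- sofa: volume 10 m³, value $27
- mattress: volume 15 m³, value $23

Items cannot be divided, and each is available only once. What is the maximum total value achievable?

Check high-value combinations within 21 m³:
- TV box+sofa: volume 3+10=13, value 24+27=51
- TV box+mattress: volume 3+15=18, value 24+23=47
- washer+sofa: volume 10+10=20, value 19+27=46
- TV box+washer: volume 3+10=13, value 24+19=43
- sofa: volume 10, value 27
Best: $51.

$51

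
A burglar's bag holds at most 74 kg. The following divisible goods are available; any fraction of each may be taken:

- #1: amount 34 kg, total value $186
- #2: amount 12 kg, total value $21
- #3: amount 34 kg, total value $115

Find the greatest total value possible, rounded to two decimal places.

311.50

Take in order of value per unit:
- #1 (186/34 per unit): all 34 → value 186, running total 186.00
- #3 (115/34 per unit): all 34 → value 115, running total 301.00
- #2 (21/12 per unit): 6 of 12 → value 6×21/12 = 10.5000, running total 311.50
Total 311.50.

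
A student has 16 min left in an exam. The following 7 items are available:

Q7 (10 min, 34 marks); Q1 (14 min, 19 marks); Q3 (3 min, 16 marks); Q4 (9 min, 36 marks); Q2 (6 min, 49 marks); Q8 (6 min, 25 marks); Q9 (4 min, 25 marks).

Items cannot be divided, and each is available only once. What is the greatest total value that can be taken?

Check high-value combinations within 16 min:
- Q2+Q8+Q9: time 6+6+4=16, value 49+25+25=99
- Q3+Q2+Q9: time 3+6+4=13, value 16+49+25=90
- Q3+Q2+Q8: time 3+6+6=15, value 16+49+25=90
- Q4+Q2: time 9+6=15, value 36+49=85
- Q7+Q2: time 10+6=16, value 34+49=83
Best: 99 marks.

99 marks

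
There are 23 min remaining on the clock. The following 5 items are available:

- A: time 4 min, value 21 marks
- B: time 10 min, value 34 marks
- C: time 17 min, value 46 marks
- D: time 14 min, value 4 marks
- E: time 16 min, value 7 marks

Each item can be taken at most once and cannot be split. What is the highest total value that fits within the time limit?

This is a 0/1 knapsack; check combinations near the capacity.
- A+C: time 4+17=21, value 21+46=67
- A+B: time 4+10=14, value 21+34=55
- C: time 17, value 46
Best: 67 marks.

67 marks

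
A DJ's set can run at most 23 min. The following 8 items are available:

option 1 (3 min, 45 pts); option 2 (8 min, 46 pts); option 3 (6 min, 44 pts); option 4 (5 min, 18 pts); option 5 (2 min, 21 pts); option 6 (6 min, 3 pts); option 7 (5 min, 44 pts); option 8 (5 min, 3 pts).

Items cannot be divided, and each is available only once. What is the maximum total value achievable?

179 pts

Check high-value combinations within 23 min:
- option 1+option 2+option 3+option 7: duration 3+8+6+5=22, value 45+46+44+44=179
- option 1+option 2+option 4+option 5+option 7: duration 3+8+5+2+5=23, value 45+46+18+21+44=174
- option 1+option 3+option 4+option 5+option 7: duration 3+6+5+2+5=21, value 45+44+18+21+44=172
Best: 179 pts.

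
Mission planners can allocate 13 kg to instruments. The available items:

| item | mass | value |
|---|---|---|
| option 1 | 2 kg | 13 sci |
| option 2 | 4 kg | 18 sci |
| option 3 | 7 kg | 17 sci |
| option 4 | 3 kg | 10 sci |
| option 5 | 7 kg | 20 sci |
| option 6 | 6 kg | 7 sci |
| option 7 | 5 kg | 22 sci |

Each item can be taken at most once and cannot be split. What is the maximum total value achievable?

Check high-value combinations within 13 kg:
- option 1+option 2+option 7: mass 2+4+5=11, value 13+18+22=53
- option 1+option 2+option 5: mass 2+4+7=13, value 13+18+20=51
- option 2+option 4+option 7: mass 4+3+5=12, value 18+10+22=50
Best: 53 sci.

53 sci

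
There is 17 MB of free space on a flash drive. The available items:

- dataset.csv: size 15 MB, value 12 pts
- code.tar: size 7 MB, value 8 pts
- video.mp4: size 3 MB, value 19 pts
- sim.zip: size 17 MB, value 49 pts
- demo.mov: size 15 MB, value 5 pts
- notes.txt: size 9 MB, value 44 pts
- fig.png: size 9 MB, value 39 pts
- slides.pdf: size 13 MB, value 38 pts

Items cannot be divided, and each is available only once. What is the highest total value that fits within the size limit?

63 pts

Check high-value combinations within 17 MB:
- video.mp4+notes.txt: size 3+9=12, value 19+44=63
- video.mp4+fig.png: size 3+9=12, value 19+39=58
- video.mp4+slides.pdf: size 3+13=16, value 19+38=57
- code.tar+notes.txt: size 7+9=16, value 8+44=52
- sim.zip: size 17, value 49
Best: 63 pts.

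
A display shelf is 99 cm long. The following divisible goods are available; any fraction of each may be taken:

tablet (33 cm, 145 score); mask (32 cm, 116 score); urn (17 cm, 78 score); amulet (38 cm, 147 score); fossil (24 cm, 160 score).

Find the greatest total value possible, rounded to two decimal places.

479.71

Take in order of value per unit:
- fossil (160/24 per unit): all 24 → value 160, running total 160.00
- urn (78/17 per unit): all 17 → value 78, running total 238.00
- tablet (145/33 per unit): all 33 → value 145, running total 383.00
- amulet (147/38 per unit): 25 of 38 → value 25×147/38 = 96.7105, running total 479.71
Total 479.71.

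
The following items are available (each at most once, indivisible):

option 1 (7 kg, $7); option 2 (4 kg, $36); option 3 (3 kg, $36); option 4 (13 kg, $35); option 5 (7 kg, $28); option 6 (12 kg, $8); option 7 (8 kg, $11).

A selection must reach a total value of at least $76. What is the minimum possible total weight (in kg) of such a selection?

Subsets with value ≥ 76, sorted by total weight:
- option 2+option 3+option 5: weight 14, value 100
- option 1+option 2+option 3: weight 14, value 79
Minimum weight: 14 kg.

14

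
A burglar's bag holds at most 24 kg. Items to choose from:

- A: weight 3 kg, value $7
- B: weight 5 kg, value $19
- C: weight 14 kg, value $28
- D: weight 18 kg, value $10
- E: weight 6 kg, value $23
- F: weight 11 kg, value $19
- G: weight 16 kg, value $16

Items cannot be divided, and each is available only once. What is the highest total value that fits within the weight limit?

Check high-value combinations within 24 kg:
- B+E+F: weight 5+6+11=22, value 19+23+19=61
- A+C+E: weight 3+14+6=23, value 7+28+23=58
- A+B+C: weight 3+5+14=22, value 7+19+28=54
- C+E: weight 14+6=20, value 28+23=51
- A+B+E: weight 3+5+6=14, value 7+19+23=49
Best: $61.

$61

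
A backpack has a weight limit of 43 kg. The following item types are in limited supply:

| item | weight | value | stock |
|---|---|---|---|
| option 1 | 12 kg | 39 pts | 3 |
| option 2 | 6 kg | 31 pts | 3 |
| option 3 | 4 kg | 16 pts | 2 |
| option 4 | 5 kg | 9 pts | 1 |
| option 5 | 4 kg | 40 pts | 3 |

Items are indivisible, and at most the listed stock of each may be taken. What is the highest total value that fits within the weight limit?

254 pts

Top feasible selections:
- 3×option 2 + 2×option 3 + 1×option 4 + 3×option 5: weight 43, value 254
- 1×option 1 + 3×option 2 + 3×option 5: weight 42, value 252
Best: 254 pts.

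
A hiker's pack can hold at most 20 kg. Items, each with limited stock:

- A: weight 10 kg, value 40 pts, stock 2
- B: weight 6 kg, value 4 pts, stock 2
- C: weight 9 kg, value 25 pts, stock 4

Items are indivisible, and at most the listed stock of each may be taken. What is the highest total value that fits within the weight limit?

Top feasible selections:
- 2×A: weight 20, value 80
- 1×A + 1×C: weight 19, value 65
- 2×C: weight 18, value 50
- 1×A + 1×B: weight 16, value 44
Best: 80 pts.

80 pts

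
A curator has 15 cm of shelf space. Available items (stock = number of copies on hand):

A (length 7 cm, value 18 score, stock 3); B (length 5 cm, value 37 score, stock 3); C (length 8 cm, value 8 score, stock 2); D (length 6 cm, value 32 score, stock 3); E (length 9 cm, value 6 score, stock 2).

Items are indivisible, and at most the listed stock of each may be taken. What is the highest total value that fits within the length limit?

Top feasible selections:
- 3×B: length 15, value 111
- 2×B: length 10, value 74
- 1×B + 1×D: length 11, value 69
- 2×D: length 12, value 64
Best: 111 score.

111 score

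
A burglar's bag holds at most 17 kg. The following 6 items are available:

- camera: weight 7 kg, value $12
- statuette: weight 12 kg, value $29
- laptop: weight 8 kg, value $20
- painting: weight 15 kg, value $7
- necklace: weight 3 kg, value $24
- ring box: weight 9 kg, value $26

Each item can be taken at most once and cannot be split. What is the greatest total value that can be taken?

$53

Check high-value combinations within 17 kg:
- statuette+necklace: weight 12+3=15, value 29+24=53
- necklace+ring box: weight 3+9=12, value 24+26=50
- laptop+ring box: weight 8+9=17, value 20+26=46
- laptop+necklace: weight 8+3=11, value 20+24=44
Best: $53.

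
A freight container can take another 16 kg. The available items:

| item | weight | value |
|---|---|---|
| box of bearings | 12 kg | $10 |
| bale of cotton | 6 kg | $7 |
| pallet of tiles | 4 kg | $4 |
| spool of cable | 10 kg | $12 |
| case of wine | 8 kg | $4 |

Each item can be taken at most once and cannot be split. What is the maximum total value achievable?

$19

Check high-value combinations within 16 kg:
- bale of cotton+spool of cable: weight 6+10=16, value 7+12=19
- pallet of tiles+spool of cable: weight 4+10=14, value 4+12=16
- box of bearings+pallet of tiles: weight 12+4=16, value 10+4=14
- spool of cable: weight 10, value 12
Best: $19.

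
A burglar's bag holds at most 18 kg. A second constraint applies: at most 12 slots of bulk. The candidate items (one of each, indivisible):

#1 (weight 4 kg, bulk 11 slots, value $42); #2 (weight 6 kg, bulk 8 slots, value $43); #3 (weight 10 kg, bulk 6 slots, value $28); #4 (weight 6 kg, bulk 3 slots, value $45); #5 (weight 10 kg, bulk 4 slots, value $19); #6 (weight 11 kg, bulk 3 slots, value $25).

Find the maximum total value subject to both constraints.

$88

Feasible sets respecting both limits:
- #2+#4: weight 12, bulk 11, value 88
- #3+#4: weight 16, bulk 9, value 73
- #4+#6: weight 17, bulk 6, value 70
- #2+#6: weight 17, bulk 11, value 68
Best: $88.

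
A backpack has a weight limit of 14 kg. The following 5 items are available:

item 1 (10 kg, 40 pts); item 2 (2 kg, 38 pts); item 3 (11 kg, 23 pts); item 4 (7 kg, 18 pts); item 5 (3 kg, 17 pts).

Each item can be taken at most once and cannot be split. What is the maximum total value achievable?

This is a 0/1 knapsack; check combinations near the capacity.
- item 1+item 2: weight 10+2=12, value 40+38=78
- item 2+item 4+item 5: weight 2+7+3=12, value 38+18+17=73
- item 2+item 3: weight 2+11=13, value 38+23=61
- item 1+item 5: weight 10+3=13, value 40+17=57
- item 2+item 4: weight 2+7=9, value 38+18=56
Best: 78 pts.

78 pts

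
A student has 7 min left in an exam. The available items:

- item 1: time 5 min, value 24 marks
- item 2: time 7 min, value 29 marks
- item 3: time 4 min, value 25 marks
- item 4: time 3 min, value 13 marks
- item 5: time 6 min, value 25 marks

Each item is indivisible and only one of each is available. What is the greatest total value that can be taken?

38 marks

This is a 0/1 knapsack; check combinations near the capacity.
- item 3+item 4: time 4+3=7, value 25+13=38
- item 2: time 7, value 29
- item 3: time 4, value 25
- item 5: time 6, value 25
Best: 38 marks.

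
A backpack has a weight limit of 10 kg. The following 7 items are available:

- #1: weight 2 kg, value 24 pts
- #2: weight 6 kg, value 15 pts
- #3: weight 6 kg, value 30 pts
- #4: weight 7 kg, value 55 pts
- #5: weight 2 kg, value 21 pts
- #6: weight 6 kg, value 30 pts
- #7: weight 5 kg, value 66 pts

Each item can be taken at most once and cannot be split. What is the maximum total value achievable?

111 pts

Check high-value combinations within 10 kg:
- #1+#5+#7: weight 2+2+5=9, value 24+21+66=111
- #1+#7: weight 2+5=7, value 24+66=90
- #5+#7: weight 2+5=7, value 21+66=87
- #1+#4: weight 2+7=9, value 24+55=79
- #4+#5: weight 7+2=9, value 55+21=76
Best: 111 pts.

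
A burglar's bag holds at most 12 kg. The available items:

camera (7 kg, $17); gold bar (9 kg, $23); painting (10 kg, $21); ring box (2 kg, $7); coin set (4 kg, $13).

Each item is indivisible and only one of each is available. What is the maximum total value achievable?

$30

Check high-value combinations within 12 kg:
- gold bar+ring box: weight 9+2=11, value 23+7=30
- camera+coin set: weight 7+4=11, value 17+13=30
- painting+ring box: weight 10+2=12, value 21+7=28
- camera+ring box: weight 7+2=9, value 17+7=24
- gold bar: weight 9, value 23
Best: $30.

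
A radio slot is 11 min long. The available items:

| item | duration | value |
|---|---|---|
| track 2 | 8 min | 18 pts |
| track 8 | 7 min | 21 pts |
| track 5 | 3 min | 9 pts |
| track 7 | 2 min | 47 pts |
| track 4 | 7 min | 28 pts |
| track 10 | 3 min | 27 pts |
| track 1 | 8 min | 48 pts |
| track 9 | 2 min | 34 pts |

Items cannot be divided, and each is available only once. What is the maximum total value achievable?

117 pts

Check high-value combinations within 11 min:
- track 5+track 7+track 10+track 9: duration 3+2+3+2=10, value 9+47+27+34=117
- track 7+track 4+track 9: duration 2+7+2=11, value 47+28+34=109
- track 7+track 10+track 9: duration 2+3+2=7, value 47+27+34=108
Best: 117 pts.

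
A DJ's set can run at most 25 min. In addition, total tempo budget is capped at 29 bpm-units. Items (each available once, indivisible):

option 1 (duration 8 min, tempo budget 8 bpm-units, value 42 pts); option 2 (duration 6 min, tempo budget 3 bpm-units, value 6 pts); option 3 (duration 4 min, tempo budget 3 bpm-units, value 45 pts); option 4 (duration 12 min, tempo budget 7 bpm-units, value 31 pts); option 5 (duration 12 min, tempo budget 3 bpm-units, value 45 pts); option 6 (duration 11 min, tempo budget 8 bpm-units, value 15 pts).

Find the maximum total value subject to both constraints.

Feasible sets respecting both limits:
- option 1+option 3+option 5: duration 24, tempo budget 14, value 132
- option 1+option 3+option 4: duration 24, tempo budget 18, value 118
- option 1+option 3+option 6: duration 23, tempo budget 19, value 102
- option 2+option 3+option 5: duration 22, tempo budget 9, value 96
Best: 132 pts.

132 pts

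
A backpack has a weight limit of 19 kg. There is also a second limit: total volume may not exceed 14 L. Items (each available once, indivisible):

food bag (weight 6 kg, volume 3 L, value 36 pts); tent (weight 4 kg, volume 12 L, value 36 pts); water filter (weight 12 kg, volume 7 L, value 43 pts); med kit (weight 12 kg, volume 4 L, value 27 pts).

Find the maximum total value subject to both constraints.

Feasible sets respecting both limits:
- food bag+water filter: weight 18, volume 10, value 79
- food bag+med kit: weight 18, volume 7, value 63
- water filter: weight 12, volume 7, value 43
Best: 79 pts.

79 pts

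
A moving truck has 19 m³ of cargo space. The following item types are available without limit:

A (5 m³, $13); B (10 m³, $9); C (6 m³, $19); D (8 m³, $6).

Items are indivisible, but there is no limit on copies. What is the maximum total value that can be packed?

Best value-per-unit is C at 19/6, and filling with it alone uses volume 3×6=18. No mix of the others beats 3×19 = 57.

$57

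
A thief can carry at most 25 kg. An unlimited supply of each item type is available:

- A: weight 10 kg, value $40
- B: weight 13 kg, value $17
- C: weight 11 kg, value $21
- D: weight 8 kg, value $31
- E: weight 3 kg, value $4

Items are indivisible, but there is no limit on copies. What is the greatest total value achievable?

Best value-per-unit is A at 40/10; filling with it alone gives 2×40 = 80.
Optimal mix: 3×D → weight 24, value 93.

$93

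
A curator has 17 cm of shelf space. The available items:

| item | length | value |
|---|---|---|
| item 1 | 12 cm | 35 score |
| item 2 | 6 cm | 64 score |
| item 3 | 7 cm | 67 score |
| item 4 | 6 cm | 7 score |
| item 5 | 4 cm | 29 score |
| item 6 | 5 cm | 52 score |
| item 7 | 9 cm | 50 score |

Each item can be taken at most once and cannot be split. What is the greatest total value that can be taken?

Check high-value combinations within 17 cm:
- item 2+item 3+item 5: length 6+7+4=17, value 64+67+29=160
- item 3+item 5+item 6: length 7+4+5=16, value 67+29+52=148
- item 2+item 5+item 6: length 6+4+5=15, value 64+29+52=145
Best: 160 score.

160 score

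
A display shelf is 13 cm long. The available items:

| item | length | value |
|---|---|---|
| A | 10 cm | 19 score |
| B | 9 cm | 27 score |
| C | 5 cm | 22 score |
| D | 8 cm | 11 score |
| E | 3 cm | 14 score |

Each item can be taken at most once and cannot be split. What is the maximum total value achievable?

Check high-value combinations within 13 cm:
- B+E: length 9+3=12, value 27+14=41
- C+E: length 5+3=8, value 22+14=36
- C+D: length 5+8=13, value 22+11=33
- A+E: length 10+3=13, value 19+14=33
- B: length 9, value 27
Best: 41 score.

41 score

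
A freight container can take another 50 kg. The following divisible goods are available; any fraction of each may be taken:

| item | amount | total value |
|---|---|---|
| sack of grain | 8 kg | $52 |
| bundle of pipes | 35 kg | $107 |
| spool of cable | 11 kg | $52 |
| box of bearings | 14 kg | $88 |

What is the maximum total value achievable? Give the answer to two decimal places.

Take in order of value per unit:
- sack of grain (52/8 per unit): all 8 → value 52, running total 52.00
- box of bearings (88/14 per unit): all 14 → value 88, running total 140.00
- spool of cable (52/11 per unit): all 11 → value 52, running total 192.00
- bundle of pipes (107/35 per unit): 17 of 35 → value 17×107/35 = 51.9714, running total 243.97
Total 243.97.

243.97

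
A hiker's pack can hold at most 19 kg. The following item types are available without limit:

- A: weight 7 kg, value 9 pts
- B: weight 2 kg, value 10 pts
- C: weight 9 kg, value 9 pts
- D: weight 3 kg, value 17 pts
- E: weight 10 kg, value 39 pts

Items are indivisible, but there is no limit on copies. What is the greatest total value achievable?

105 pts

Best value-per-unit is D at 17/3; filling with it alone gives 6×17 = 102.
Optimal mix: 2×B + 5×D → weight 19, value 105.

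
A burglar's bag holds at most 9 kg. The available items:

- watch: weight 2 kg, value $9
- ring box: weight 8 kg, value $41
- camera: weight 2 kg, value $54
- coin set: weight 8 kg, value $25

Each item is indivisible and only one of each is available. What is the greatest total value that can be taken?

Check high-value combinations within 9 kg:
- watch+camera: weight 2+2=4, value 9+54=63
- camera: weight 2, value 54
- ring box: weight 8, value 41
Best: $63.

$63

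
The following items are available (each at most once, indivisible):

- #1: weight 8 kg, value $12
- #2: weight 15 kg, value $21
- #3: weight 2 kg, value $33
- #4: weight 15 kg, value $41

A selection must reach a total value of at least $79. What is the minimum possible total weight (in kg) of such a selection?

25

Subsets with value ≥ 79, sorted by total weight:
- #1+#3+#4: weight 25, value 86
- #2+#3+#4: weight 32, value 95
Minimum weight: 25 kg.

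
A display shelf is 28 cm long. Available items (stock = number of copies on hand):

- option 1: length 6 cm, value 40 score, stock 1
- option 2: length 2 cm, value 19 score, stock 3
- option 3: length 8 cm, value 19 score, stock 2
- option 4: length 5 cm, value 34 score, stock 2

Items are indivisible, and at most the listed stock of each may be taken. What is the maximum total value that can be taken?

Top feasible selections:
- 1×option 1 + 3×option 2 + 2×option 4: length 22, value 165
- 1×option 1 + 2×option 2 + 1×option 3 + 2×option 4: length 28, value 165
- 1×option 1 + 3×option 2 + 1×option 3 + 1×option 4: length 25, value 150
Best: 165 score.

165 score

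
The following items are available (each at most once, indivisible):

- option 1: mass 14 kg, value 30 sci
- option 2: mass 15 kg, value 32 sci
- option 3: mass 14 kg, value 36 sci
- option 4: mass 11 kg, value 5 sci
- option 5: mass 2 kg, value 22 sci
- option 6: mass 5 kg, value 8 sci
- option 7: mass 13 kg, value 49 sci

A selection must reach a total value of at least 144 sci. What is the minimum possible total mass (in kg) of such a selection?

48

Subsets with value ≥ 144, sorted by total mass:
- option 1+option 3+option 5+option 6+option 7: mass 48, value 145
- option 2+option 3+option 5+option 6+option 7: mass 49, value 147
Minimum mass: 48 kg.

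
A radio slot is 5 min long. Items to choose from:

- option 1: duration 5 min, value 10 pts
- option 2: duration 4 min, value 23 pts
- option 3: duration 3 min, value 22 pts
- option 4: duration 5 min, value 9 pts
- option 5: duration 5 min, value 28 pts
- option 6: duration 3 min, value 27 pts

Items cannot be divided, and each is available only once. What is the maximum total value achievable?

28 pts

Check high-value combinations within 5 min:
- option 5: duration 5, value 28
- option 6: duration 3, value 27
- option 2: duration 4, value 23
Best: 28 pts.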